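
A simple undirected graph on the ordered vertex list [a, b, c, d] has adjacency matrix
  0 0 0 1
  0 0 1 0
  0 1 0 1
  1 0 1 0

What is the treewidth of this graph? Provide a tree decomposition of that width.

Treewidth 1.
One such decomposition:
Bags: B1 = {a, d}  B2 = {c, d}  B3 = {b, c}
Tree: B1–B2, B2–B3

Each bag holds 2 vertices, so the decomposition has width 1, which upper-bounds the treewidth. Any graph with an edge has treewidth ≥ 1, and G has the edge a–d. Therefore the treewidth is 1.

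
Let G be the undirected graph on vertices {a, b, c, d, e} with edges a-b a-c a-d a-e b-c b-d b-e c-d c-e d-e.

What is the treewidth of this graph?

A width-4 tree decomposition is:
Bags: B1 = {a, b, c, d, e}
Tree: (single bag)
A single bag containing all 5 vertices is trivially a valid decomposition of width 4. On the other hand G contains the 5-clique {a, b, c, d, e}. A clique must lie in a single bag of any decomposition, so no decomposition can have width below 4. Hence tw(G) = 4 exactly.

4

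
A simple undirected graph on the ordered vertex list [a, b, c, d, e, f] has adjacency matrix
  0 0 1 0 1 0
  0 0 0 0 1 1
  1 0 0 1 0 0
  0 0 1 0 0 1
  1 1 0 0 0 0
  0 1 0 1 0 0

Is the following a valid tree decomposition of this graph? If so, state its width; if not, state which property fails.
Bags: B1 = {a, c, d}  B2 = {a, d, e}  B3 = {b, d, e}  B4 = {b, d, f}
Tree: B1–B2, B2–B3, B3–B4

Yes; width 2.

Checking the three conditions: (i) the bags cover all of {a, b, c, d, e, f}; (ii) for each edge, some bag contains both endpoints; (iii) the bags containing any fixed vertex form a subtree. All hold, so the decomposition is valid with width 3 − 1 = 2.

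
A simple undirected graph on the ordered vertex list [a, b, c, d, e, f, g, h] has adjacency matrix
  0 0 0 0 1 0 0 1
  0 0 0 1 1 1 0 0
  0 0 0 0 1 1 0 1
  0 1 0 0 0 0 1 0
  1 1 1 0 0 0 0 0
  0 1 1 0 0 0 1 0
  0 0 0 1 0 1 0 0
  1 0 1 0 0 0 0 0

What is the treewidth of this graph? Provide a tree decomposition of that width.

Treewidth 2.
One such decomposition:
Bags: B1 = {a, c, h}  B2 = {a, c, e}  B3 = {c, e, f}  B4 = {b, e, f}  B5 = {b, f, g}  B6 = {b, d, g}
Tree: B1–B2, B2–B3, B3–B4, B4–B5, B5–B6

Every bag has size at most 3, so the width is 3 − 1 = 2 and tw(G) ≤ 2. For the lower bound, G contains the cycle h–a–e–c–h, so G is not a forest; only forests have treewidth ≤ 1, hence tw(G) ≥ 2. Therefore the treewidth is 2.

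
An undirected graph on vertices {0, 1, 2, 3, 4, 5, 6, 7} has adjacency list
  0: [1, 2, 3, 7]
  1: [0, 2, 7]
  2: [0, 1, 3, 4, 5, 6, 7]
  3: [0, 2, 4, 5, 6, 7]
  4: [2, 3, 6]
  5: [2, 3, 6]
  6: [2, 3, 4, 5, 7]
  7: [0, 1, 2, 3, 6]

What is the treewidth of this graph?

3

A width-3 tree decomposition is:
Bags: B1 = {2, 3, 5, 6}  B2 = {2, 3, 6, 7}  B3 = {0, 2, 3, 7}  B4 = {2, 3, 4, 6}  B5 = {0, 1, 2, 7}
Tree: B1–B2, B2–B3, B2–B4, B3–B5
Each bag holds 4 vertices, so the decomposition has width 3, which upper-bounds the treewidth. For the lower bound, the 4 vertices {0, 1, 2, 7} are pairwise adjacent, and any tree decomposition puts a clique entirely inside one bag — forcing width ≥ 3. Hence tw(G) = 3 exactly.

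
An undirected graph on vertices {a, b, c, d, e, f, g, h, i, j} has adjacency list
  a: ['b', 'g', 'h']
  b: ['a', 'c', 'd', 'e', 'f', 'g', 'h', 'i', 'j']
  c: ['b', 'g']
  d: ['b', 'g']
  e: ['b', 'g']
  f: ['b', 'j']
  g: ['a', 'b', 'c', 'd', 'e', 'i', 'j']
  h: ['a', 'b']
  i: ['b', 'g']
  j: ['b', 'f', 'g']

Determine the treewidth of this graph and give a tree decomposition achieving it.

Each bag holds 3 vertices, so the decomposition has width 2, which upper-bounds the treewidth. On the other hand G contains the 3-clique {b, d, g}. A clique must lie in a single bag of any decomposition, so no decomposition can have width below 2. The upper and lower bounds meet at 2, so that is the treewidth.

Treewidth 2.
One such decomposition:
Bags: B1 = {b, g, j}  B2 = {b, g, i}  B3 = {b, e, g}  B4 = {a, b, g}  B5 = {b, c, g}  B6 = {b, f, j}  B7 = {a, b, h}  B8 = {b, d, g}
Tree: B1–B2, B1–B3, B1–B4, B4–B5, B1–B6, B4–B7, B3–B8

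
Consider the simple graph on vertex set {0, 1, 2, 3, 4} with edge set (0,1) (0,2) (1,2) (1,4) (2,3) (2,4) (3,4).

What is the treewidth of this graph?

2

A width-2 tree decomposition is:
Bags: B1 = {1, 2, 4}  B2 = {2, 3, 4}  B3 = {0, 1, 2}
Tree: B1–B2, B1–B3
Every bag has size at most 3, so the width is 3 − 1 = 2 and tw(G) ≤ 2. Conversely, {0, 1, 2} is a clique of size 3, and the vertices of any clique must share a bag in every tree decomposition; so some bag has ≥ 3 vertices and tw(G) ≥ 2. Combining the bounds, tw(G) = 2.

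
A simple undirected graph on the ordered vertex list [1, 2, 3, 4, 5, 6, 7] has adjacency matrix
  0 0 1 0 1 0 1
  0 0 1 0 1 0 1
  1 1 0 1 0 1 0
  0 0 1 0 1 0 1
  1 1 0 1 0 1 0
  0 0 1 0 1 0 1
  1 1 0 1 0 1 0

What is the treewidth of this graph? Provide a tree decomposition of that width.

Every bag has size at most 4, so the width is 4 − 1 = 3 and tw(G) ≤ 3. For the lower bound: the 4 vertex sets {2,5}, {6,7}, {3}, {4} are disjoint, each induces a connected subgraph, and every pair is joined by at least one edge of G. Contracting each set to a single vertex therefore yields K_{4} as a minor, and since treewidth is minor-monotone, tw(G) ≥ tw(K_{4}) = 3. Therefore the treewidth is 3.

Treewidth 3.
Bags: B1 = {2, 3, 5, 7}  B2 = {3, 5, 6, 7}  B3 = {3, 4, 5, 7}  B4 = {1, 3, 5, 7}
Tree: B1–B2, B2–B3, B3–B4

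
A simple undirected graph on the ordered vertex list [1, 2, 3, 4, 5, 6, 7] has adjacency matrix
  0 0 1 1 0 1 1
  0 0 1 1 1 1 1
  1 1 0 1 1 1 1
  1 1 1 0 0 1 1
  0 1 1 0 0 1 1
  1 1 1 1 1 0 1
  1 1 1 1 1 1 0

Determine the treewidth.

4

A width-4 tree decomposition is:
Bags: B1 = {2, 3, 4, 6, 7}  B2 = {1, 3, 4, 6, 7}  B3 = {2, 3, 5, 6, 7}
Tree: B1–B2, B1–B3
Each bag holds 5 vertices, so the decomposition has width 4, which upper-bounds the treewidth. On the other hand G contains the 5-clique {1, 3, 4, 6, 7}. A clique must lie in a single bag of any decomposition, so no decomposition can have width below 4. The upper and lower bounds meet at 4, so that is the treewidth.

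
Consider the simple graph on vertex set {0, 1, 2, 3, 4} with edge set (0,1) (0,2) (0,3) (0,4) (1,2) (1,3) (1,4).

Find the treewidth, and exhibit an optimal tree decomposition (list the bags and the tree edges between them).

Every bag has size at most 3, so the width is 3 − 1 = 2 and tw(G) ≤ 2. Conversely, {0, 1, 2} is a clique of size 3, and the vertices of any clique must share a bag in every tree decomposition; so some bag has ≥ 3 vertices and tw(G) ≥ 2. The upper and lower bounds meet at 2, so that is the treewidth.

Treewidth 2.
Bags: B1 = {0, 1, 3}  B2 = {0, 1, 2}  B3 = {0, 1, 4}
Tree: B1–B2, B2–B3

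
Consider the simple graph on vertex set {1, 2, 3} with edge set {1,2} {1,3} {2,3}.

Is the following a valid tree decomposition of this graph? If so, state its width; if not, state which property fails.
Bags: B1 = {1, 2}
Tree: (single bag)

A tree decomposition must satisfy three properties: every vertex lies in some bag; for every edge, both endpoints lie together in some bag; and for every vertex, the bags containing it form a connected subtree. Here vertex 3 appears in no bag, so the decomposition is invalid.

No — vertex 3 appears in no bag.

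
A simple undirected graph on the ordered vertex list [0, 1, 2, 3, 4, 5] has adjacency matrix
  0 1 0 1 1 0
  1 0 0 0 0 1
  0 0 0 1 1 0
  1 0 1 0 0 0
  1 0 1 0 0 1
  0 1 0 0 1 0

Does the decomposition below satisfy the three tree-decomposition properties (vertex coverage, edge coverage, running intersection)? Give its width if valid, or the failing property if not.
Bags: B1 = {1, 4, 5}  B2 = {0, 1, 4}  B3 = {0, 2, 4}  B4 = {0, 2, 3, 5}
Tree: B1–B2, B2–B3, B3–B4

A tree decomposition must satisfy three properties: every vertex lies in some bag; for every edge, both endpoints lie together in some bag; and for every vertex, the bags containing it form a connected subtree. Here bags containing vertex 5 are not connected in the tree, so the decomposition is invalid.

No — bags containing vertex 5 are not connected in the tree.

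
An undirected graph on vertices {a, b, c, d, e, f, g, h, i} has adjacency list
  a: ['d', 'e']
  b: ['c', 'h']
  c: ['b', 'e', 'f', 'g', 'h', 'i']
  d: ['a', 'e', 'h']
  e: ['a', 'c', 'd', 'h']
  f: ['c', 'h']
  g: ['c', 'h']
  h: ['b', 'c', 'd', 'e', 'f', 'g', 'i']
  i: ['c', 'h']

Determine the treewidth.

2

A width-2 tree decomposition is:
Bags: B1 = {c, f, h}  B2 = {c, h, i}  B3 = {c, g, h}  B4 = {c, e, h}  B5 = {b, c, h}  B6 = {d, e, h}  B7 = {a, d, e}
Tree: B1–B2, B2–B3, B3–B4, B4–B5, B4–B6, B6–B7
Every bag has size at most 3, so the width is 3 − 1 = 2 and tw(G) ≤ 2. On the other hand G contains the 3-clique {d, e, h}. A clique must lie in a single bag of any decomposition, so no decomposition can have width below 2. The upper and lower bounds meet at 2, so that is the treewidth.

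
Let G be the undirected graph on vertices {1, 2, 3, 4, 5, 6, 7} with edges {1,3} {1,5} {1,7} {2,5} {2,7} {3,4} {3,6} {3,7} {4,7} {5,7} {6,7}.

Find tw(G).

2

A width-2 tree decomposition is:
Bags: B1 = {1, 5, 7}  B2 = {1, 3, 7}  B3 = {3, 6, 7}  B4 = {3, 4, 7}  B5 = {2, 5, 7}
Tree: B1–B2, B2–B3, B2–B4, B1–B5
Every bag has size at most 3, so the width is 3 − 1 = 2 and tw(G) ≤ 2. On the other hand G contains the 3-clique {2, 5, 7}. A clique must lie in a single bag of any decomposition, so no decomposition can have width below 2. Combining the bounds, tw(G) = 2.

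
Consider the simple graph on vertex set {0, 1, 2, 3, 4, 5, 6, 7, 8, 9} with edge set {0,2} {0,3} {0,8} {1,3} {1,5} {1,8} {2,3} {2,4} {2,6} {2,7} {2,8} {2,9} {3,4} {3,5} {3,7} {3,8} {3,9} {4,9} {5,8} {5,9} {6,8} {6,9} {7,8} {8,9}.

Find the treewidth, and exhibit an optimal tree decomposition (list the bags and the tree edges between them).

Treewidth 3.
One optimal decomposition is:
Bags: B1 = {2, 3, 8, 9}  B2 = {3, 5, 8, 9}  B3 = {1, 3, 5, 8}  B4 = {0, 2, 3, 8}  B5 = {2, 3, 7, 8}  B6 = {2, 6, 8, 9}  B7 = {2, 3, 4, 9}
Tree: B1–B2, B2–B3, B1–B4, B1–B5, B1–B6, B1–B7

The largest bag has 4 vertices, giving width 3; this decomposition certifies tw(G) ≤ 3. For the lower bound, the 4 vertices {1, 3, 5, 8} are pairwise adjacent, and any tree decomposition puts a clique entirely inside one bag — forcing width ≥ 3. Combining the bounds, tw(G) = 3.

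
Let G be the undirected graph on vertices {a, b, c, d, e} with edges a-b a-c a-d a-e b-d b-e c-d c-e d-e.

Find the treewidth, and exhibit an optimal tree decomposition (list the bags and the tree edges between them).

The largest bag has 4 vertices, giving width 3; this decomposition certifies tw(G) ≤ 3. On the other hand G contains the 4-clique {a, c, d, e}. A clique must lie in a single bag of any decomposition, so no decomposition can have width below 3. The upper and lower bounds meet at 3, so that is the treewidth.

Treewidth 3.
One optimal decomposition is:
Bags: B1 = {a, b, d, e}  B2 = {a, c, d, e}
Tree: B1–B2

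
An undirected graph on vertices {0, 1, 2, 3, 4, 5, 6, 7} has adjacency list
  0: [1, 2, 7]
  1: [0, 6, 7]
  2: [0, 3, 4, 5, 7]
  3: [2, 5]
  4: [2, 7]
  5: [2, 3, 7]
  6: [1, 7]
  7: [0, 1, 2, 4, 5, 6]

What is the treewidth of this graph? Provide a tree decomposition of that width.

Treewidth 2.
One optimal decomposition is:
Bags: B1 = {0, 1, 7}  B2 = {1, 6, 7}  B3 = {0, 2, 7}  B4 = {2, 5, 7}  B5 = {2, 4, 7}  B6 = {2, 3, 5}
Tree: B1–B2, B1–B3, B3–B4, B4–B5, B4–B6

Every bag has size at most 3, so the width is 3 − 1 = 2 and tw(G) ≤ 2. For the lower bound, the 3 vertices {2, 3, 5} are pairwise adjacent, and any tree decomposition puts a clique entirely inside one bag — forcing width ≥ 2. Hence tw(G) = 2 exactly.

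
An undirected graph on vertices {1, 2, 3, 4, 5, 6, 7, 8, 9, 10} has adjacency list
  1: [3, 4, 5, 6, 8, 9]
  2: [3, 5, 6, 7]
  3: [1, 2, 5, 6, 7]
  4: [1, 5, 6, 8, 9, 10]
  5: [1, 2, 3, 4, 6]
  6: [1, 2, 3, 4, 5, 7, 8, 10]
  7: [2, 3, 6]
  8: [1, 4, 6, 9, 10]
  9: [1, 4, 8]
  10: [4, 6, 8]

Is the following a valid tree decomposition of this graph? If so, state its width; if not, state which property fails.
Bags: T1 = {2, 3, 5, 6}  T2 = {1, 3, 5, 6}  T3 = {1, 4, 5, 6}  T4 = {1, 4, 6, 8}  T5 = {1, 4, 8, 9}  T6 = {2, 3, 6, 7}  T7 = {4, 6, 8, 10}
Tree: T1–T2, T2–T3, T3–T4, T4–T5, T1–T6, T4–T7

Vertex coverage: the bags together contain {1, 2, 3, 4, 5, 6, 7, 8, 9, 10}, the full vertex set. Edge coverage: each edge of G has both endpoints in at least one bag. Running intersection: for every vertex, the bags containing it form a connected subtree. All three properties hold, so this is a valid tree decomposition of width max|bag| − 1 = 3, and hence tw(G) ≤ 3.

Yes; width 3.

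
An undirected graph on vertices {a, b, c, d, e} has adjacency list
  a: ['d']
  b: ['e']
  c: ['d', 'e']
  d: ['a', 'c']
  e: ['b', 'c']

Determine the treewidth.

A width-1 tree decomposition is:
Bags: B1 = {c, e}  B2 = {c, d}  B3 = {b, e}  B4 = {a, d}
Tree: B1–B2, B1–B3, B2–B4
The largest bag has 2 vertices, giving width 1; this decomposition certifies tw(G) ≤ 1. Any graph with an edge has treewidth ≥ 1, and G has the edge e–c. Therefore the treewidth is 1.

1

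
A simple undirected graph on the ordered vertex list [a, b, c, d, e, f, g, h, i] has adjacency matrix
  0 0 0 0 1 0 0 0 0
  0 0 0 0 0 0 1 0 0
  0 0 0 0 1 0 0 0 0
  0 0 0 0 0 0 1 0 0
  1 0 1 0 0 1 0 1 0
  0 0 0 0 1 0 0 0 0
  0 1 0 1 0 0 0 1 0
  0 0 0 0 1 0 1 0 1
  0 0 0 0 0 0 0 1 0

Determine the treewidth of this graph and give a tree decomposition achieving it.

Treewidth 1.
One such decomposition:
Bags: B1 = {b, g}  B2 = {g, h}  B3 = {d, g}  B4 = {e, h}  B5 = {c, e}  B6 = {e, f}  B7 = {h, i}  B8 = {a, e}
Tree: B1–B2, B2–B3, B2–B4, B4–B5, B4–B6, B4–B7, B4–B8

Each bag holds 2 vertices, so the decomposition has width 1, which upper-bounds the treewidth. G has an edge, so its treewidth is at least 1. Hence tw(G) = 1 exactly.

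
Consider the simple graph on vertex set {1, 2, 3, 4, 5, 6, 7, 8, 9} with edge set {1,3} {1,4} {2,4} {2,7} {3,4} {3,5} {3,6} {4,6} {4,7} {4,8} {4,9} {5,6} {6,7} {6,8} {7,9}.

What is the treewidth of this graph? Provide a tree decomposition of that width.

Treewidth 2.
One optimal decomposition is:
Bags: B1 = {4, 6, 7}  B2 = {4, 6, 8}  B3 = {3, 4, 6}  B4 = {3, 5, 6}  B5 = {2, 4, 7}  B6 = {1, 3, 4}  B7 = {4, 7, 9}
Tree: B1–B2, B2–B3, B3–B4, B1–B5, B3–B6, B1–B7

Every bag has size at most 3, so the width is 3 − 1 = 2 and tw(G) ≤ 2. On the other hand G contains the 3-clique {1, 3, 4}. A clique must lie in a single bag of any decomposition, so no decomposition can have width below 2. Therefore the treewidth is 2.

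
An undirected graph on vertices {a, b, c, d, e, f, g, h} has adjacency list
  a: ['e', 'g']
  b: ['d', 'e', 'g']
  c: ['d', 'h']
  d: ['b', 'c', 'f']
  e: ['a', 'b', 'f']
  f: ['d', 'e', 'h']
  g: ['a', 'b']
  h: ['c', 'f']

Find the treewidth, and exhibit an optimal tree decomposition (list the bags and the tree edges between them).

Treewidth 2.
One optimal decomposition is:
Bags: B1 = {c, f, h}  B2 = {c, d, f}  B3 = {d, e, f}  B4 = {b, d, e}  B5 = {a, b, e}  B6 = {a, b, g}
Tree: B1–B2, B2–B3, B3–B4, B4–B5, B5–B6

The largest bag has 3 vertices, giving width 2; this decomposition certifies tw(G) ≤ 2. Since h–c–d–f–h is a cycle in G, G is not acyclic. Forests are exactly the graphs of treewidth ≤ 1, so tw(G) ≥ 2. The upper and lower bounds meet at 2, so that is the treewidth.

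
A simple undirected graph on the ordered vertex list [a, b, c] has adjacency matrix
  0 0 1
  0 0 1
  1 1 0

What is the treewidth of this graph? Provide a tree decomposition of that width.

Treewidth 1.
One such decomposition:
Bags: B1 = {b, c}  B2 = {a, c}
Tree: B1–B2

Every bag has size at most 2, so the width is 2 − 1 = 1 and tw(G) ≤ 1. G has an edge, so its treewidth is at least 1. Therefore the treewidth is 1.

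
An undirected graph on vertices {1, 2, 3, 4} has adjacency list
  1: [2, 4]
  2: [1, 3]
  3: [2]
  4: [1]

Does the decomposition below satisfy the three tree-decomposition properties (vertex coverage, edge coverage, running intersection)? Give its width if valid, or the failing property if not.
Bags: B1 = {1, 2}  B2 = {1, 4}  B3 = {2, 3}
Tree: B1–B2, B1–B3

Every vertex of G appears in some bag (union = {1, 2, 3, 4}); every edge is covered by a bag; and for each vertex v the set of bags containing v is connected in the bag tree. The decomposition is therefore valid. The largest bag has 2 vertices, so the width is 1.

Yes; width 1.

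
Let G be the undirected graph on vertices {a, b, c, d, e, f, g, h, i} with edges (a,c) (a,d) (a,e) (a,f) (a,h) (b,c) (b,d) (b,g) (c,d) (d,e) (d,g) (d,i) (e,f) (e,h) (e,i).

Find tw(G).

A width-2 tree decomposition is:
Bags: B1 = {a, d, e}  B2 = {a, e, h}  B3 = {a, c, d}  B4 = {b, c, d}  B5 = {a, e, f}  B6 = {d, e, i}  B7 = {b, d, g}
Tree: B1–B2, B1–B3, B3–B4, B1–B5, B1–B6, B4–B7
Every bag has size at most 3, so the width is 3 − 1 = 2 and tw(G) ≤ 2. Conversely, {a, d, e} is a clique of size 3, and the vertices of any clique must share a bag in every tree decomposition; so some bag has ≥ 3 vertices and tw(G) ≥ 2. Therefore the treewidth is 2.

2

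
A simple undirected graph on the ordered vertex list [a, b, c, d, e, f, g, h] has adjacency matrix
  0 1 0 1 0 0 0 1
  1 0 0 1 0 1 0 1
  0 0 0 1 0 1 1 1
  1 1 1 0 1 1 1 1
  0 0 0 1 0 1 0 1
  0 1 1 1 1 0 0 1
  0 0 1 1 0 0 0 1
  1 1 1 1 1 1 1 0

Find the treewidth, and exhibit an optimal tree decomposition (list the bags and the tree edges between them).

Each bag holds 4 vertices, so the decomposition has width 3, which upper-bounds the treewidth. Conversely, {c, d, g, h} is a clique of size 4, and the vertices of any clique must share a bag in every tree decomposition; so some bag has ≥ 4 vertices and tw(G) ≥ 3. Combining the bounds, tw(G) = 3.

Treewidth 3.
One optimal decomposition is:
Bags: B1 = {c, d, f, h}  B2 = {b, d, f, h}  B3 = {c, d, g, h}  B4 = {d, e, f, h}  B5 = {a, b, d, h}
Tree: B1–B2, B1–B3, B1–B4, B2–B5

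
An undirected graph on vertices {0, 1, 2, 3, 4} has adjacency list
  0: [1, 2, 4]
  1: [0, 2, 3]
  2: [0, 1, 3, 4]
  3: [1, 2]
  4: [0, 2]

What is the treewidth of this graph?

2

A width-2 tree decomposition is:
Bags: B1 = {0, 2, 4}  B2 = {0, 1, 2}  B3 = {1, 2, 3}
Tree: B1–B2, B2–B3
The largest bag has 3 vertices, giving width 2; this decomposition certifies tw(G) ≤ 2. Conversely, {0, 1, 2} is a clique of size 3, and the vertices of any clique must share a bag in every tree decomposition; so some bag has ≥ 3 vertices and tw(G) ≥ 2. Hence tw(G) = 2 exactly.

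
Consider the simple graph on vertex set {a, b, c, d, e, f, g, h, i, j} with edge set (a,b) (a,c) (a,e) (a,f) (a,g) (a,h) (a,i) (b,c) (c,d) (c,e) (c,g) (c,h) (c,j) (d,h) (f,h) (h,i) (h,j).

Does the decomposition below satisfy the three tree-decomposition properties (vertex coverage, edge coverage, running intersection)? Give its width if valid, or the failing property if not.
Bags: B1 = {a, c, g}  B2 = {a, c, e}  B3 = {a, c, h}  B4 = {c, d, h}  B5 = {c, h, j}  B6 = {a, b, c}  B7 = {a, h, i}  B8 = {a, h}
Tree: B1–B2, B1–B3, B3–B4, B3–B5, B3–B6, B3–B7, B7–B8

A tree decomposition must satisfy three properties: every vertex lies in some bag; for every edge, both endpoints lie together in some bag; and for every vertex, the bags containing it form a connected subtree. Here vertex f appears in no bag, so the decomposition is invalid.

No — vertex f appears in no bag.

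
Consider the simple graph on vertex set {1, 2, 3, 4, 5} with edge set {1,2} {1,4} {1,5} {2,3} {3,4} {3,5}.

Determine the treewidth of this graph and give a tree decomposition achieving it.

Treewidth 2.
One optimal decomposition is:
Bags: B1 = {1, 3, 4}  B2 = {1, 3, 5}  B3 = {1, 2, 3}
Tree: B1–B2, B2–B3

Every bag has size at most 3, so the width is 3 − 1 = 2 and tw(G) ≤ 2. Since 1–4–3–5–1 is a cycle in G, G is not acyclic. Forests are exactly the graphs of treewidth ≤ 1, so tw(G) ≥ 2. The upper and lower bounds meet at 2, so that is the treewidth.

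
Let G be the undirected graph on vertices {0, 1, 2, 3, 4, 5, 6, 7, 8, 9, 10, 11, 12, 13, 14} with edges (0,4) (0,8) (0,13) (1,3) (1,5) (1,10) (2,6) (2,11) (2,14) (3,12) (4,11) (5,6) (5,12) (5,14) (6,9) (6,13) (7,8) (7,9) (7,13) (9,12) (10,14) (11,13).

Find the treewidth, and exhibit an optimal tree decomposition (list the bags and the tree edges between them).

The largest bag has 4 vertices, giving width 3; this decomposition certifies tw(G) ≤ 3. For the lower bound: the 4 vertex sets {0,4,8}, {7}, {13}, {2,6,9,11} are disjoint, each induces a connected subgraph, and every pair is joined by at least one edge of G. Contracting each set to a single vertex therefore yields K_{4} as a minor, and since treewidth is minor-monotone, tw(G) ≥ tw(K_{4}) = 3. Therefore the treewidth is 3.

Treewidth 3.
One such decomposition:
Bags: B1 = {0, 4, 7, 8}  B2 = {0, 4, 7, 13}  B3 = {4, 7, 11, 13}  B4 = {7, 9, 11, 13}  B5 = {6, 9, 11, 13}  B6 = {2, 6, 9, 11}  B7 = {2, 6, 9, 12}  B8 = {2, 5, 6, 12}  B9 = {2, 5, 12, 14}  B10 = {3, 5, 12, 14}  B11 = {1, 3, 5, 14}  B12 = {1, 3, 10, 14}
Tree: B1–B2, B2–B3, B3–B4, B4–B5, B5–B6, B6–B7, B7–B8, B8–B9, B9–B10, B10–B11, B11–B12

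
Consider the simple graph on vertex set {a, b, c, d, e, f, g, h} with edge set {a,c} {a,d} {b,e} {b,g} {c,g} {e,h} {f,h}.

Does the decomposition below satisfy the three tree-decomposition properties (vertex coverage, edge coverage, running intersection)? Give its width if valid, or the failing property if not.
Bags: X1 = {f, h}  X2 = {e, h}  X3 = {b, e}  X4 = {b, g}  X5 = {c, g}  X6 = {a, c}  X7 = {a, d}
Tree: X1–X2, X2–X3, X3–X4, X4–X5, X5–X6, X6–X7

Yes; width 1.

Checking the three conditions: (i) the bags cover all of {a, b, c, d, e, f, g, h}; (ii) for each edge, some bag contains both endpoints; (iii) the bags containing any fixed vertex form a subtree. All hold, so the decomposition is valid with width 2 − 1 = 1.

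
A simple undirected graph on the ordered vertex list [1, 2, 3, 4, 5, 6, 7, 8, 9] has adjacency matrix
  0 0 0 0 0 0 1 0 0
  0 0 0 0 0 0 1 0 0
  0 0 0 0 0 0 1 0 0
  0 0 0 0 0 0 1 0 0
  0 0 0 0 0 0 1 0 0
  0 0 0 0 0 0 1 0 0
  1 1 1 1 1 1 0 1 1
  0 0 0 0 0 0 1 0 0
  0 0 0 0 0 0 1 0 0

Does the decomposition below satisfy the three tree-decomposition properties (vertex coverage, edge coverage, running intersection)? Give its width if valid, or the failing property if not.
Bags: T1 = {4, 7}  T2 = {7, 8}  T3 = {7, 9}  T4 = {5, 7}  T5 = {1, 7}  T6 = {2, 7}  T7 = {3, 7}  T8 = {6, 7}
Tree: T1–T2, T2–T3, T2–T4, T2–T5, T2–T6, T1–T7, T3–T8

Yes; width 1.

Checking the three conditions: (i) the bags cover all of {1, 2, 3, 4, 5, 6, 7, 8, 9}; (ii) for each edge, some bag contains both endpoints; (iii) the bags containing any fixed vertex form a subtree. All hold, so the decomposition is valid with width 2 − 1 = 1.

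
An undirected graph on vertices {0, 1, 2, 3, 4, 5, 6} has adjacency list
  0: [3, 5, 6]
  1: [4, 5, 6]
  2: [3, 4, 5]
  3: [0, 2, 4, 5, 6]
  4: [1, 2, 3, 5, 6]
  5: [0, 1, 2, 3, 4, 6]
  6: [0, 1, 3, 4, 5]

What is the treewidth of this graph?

A width-3 tree decomposition is:
Bags: B1 = {3, 4, 5, 6}  B2 = {0, 3, 5, 6}  B3 = {1, 4, 5, 6}  B4 = {2, 3, 4, 5}
Tree: B1–B2, B1–B3, B1–B4
The largest bag has 4 vertices, giving width 3; this decomposition certifies tw(G) ≤ 3. Conversely, {1, 4, 5, 6} is a clique of size 4, and the vertices of any clique must share a bag in every tree decomposition; so some bag has ≥ 4 vertices and tw(G) ≥ 3. Hence tw(G) = 3 exactly.

3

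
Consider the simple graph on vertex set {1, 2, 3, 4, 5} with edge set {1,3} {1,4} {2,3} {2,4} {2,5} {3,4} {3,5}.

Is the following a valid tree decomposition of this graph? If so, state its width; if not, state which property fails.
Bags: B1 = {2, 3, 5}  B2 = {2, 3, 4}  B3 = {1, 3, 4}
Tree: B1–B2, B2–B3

Yes; width 2.

Every vertex of G appears in some bag (union = {1, 2, 3, 4, 5}); every edge is covered by a bag; and for each vertex v the set of bags containing v is connected in the bag tree. The decomposition is therefore valid. The largest bag has 3 vertices, so the width is 2.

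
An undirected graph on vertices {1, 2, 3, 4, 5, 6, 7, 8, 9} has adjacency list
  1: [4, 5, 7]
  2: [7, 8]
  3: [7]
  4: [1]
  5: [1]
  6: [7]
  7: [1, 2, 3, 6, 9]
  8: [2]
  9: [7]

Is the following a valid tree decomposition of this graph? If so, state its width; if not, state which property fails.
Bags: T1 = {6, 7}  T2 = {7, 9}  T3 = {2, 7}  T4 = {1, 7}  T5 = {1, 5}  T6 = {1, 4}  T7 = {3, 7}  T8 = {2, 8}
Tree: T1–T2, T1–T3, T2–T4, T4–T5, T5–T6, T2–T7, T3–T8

Vertex coverage: the bags together contain {1, 2, 3, 4, 5, 6, 7, 8, 9}, the full vertex set. Edge coverage: each edge of G has both endpoints in at least one bag. Running intersection: for every vertex, the bags containing it form a connected subtree. All three properties hold, so this is a valid tree decomposition of width max|bag| − 1 = 1, and hence tw(G) ≤ 1.

Yes; width 1.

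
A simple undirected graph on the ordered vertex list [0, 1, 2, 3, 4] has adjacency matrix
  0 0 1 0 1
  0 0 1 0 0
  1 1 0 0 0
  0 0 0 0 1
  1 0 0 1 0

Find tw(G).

A width-1 tree decomposition is:
Bags: B1 = {0, 2}  B2 = {0, 4}  B3 = {3, 4}  B4 = {1, 2}
Tree: B1–B2, B2–B3, B1–B4
Each bag holds 2 vertices, so the decomposition has width 1, which upper-bounds the treewidth. Any graph with an edge has treewidth ≥ 1, and G has the edge 0–2. Hence tw(G) = 1 exactly.

1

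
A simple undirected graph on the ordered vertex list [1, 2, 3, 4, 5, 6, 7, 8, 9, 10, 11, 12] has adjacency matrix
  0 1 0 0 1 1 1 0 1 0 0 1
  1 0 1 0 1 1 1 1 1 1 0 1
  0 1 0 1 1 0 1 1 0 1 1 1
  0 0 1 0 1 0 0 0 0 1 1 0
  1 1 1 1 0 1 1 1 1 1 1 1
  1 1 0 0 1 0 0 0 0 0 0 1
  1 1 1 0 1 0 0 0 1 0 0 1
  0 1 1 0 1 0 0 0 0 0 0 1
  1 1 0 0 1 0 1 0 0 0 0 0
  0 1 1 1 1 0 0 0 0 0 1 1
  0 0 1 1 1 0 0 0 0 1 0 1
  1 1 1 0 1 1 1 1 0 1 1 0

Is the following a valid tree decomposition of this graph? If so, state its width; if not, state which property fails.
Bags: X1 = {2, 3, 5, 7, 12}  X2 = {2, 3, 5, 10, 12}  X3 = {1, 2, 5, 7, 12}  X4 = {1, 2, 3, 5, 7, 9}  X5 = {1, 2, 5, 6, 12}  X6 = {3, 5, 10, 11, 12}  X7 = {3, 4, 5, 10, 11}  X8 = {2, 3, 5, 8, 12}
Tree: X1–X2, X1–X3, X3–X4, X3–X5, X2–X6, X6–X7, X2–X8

No — bags containing vertex 3 are not connected in the tree.

A tree decomposition must satisfy three properties: every vertex lies in some bag; for every edge, both endpoints lie together in some bag; and for every vertex, the bags containing it form a connected subtree. Here bags containing vertex 3 are not connected in the tree, so the decomposition is invalid.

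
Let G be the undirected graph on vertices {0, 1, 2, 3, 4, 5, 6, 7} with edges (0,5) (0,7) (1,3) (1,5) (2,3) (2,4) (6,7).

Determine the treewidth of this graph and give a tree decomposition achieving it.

Each bag holds 2 vertices, so the decomposition has width 1, which upper-bounds the treewidth. Since G has at least one edge (e.g. 4–2), it is not an edgeless graph, so tw(G) ≥ 1. The upper and lower bounds meet at 1, so that is the treewidth.

Treewidth 1.
Bags: B1 = {2, 4}  B2 = {2, 3}  B3 = {1, 3}  B4 = {1, 5}  B5 = {0, 5}  B6 = {0, 7}  B7 = {6, 7}
Tree: B1–B2, B2–B3, B3–B4, B4–B5, B5–B6, B6–B7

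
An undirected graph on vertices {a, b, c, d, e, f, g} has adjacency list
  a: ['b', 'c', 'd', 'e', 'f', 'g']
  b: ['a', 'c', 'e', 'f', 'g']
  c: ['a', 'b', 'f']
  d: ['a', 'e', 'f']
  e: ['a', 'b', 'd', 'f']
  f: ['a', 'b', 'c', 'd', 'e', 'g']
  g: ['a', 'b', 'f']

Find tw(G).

A width-3 tree decomposition is:
Bags: B1 = {a, b, e, f}  B2 = {a, b, f, g}  B3 = {a, b, c, f}  B4 = {a, d, e, f}
Tree: B1–B2, B1–B3, B1–B4
The largest bag has 4 vertices, giving width 3; this decomposition certifies tw(G) ≤ 3. Conversely, {a, d, e, f} is a clique of size 4, and the vertices of any clique must share a bag in every tree decomposition; so some bag has ≥ 4 vertices and tw(G) ≥ 3. Therefore the treewidth is 3.

3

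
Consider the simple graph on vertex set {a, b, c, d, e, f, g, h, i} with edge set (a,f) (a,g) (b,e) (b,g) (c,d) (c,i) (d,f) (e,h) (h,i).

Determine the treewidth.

A width-2 tree decomposition is:
Bags: B1 = {b, e, h}  B2 = {b, h, i}  B3 = {b, c, i}  B4 = {b, c, d}  B5 = {b, d, f}  B6 = {a, b, f}  B7 = {a, b, g}
Tree: B1–B2, B2–B3, B3–B4, B4–B5, B5–B6, B6–B7
The largest bag has 3 vertices, giving width 2; this decomposition certifies tw(G) ≤ 2. The edges b–e–h–i–c–d–f–a–g–b form a cycle, so G is not a tree and its treewidth is at least 2. Hence tw(G) = 2 exactly.

2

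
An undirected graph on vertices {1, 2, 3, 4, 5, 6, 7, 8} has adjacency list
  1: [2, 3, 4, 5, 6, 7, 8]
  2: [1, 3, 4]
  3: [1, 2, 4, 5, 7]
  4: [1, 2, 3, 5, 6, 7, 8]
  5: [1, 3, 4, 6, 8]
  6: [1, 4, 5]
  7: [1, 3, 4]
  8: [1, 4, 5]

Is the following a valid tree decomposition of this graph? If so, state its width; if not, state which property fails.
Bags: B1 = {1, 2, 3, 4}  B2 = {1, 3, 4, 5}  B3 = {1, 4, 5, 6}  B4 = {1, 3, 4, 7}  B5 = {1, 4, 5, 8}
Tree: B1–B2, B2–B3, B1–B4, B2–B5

Yes; width 3.

Checking the three conditions: (i) the bags cover all of {1, 2, 3, 4, 5, 6, 7, 8}; (ii) for each edge, some bag contains both endpoints; (iii) the bags containing any fixed vertex form a subtree. All hold, so the decomposition is valid with width 4 − 1 = 3.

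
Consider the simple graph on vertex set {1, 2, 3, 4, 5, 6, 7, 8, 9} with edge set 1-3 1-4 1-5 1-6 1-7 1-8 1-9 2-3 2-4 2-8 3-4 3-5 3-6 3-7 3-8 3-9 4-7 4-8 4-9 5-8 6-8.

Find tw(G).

3

A width-3 tree decomposition is:
Bags: B1 = {1, 3, 4, 8}  B2 = {1, 3, 4, 9}  B3 = {1, 3, 6, 8}  B4 = {1, 3, 5, 8}  B5 = {1, 3, 4, 7}  B6 = {2, 3, 4, 8}
Tree: B1–B2, B1–B3, B1–B4, B2–B5, B1–B6
Each bag holds 4 vertices, so the decomposition has width 3, which upper-bounds the treewidth. Conversely, {1, 3, 4, 8} is a clique of size 4, and the vertices of any clique must share a bag in every tree decomposition; so some bag has ≥ 4 vertices and tw(G) ≥ 3. Combining the bounds, tw(G) = 3.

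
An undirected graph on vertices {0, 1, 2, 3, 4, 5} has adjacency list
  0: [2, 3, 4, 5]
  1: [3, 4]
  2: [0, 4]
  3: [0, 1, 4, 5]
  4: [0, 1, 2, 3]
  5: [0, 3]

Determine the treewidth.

2

A width-2 tree decomposition is:
Bags: B1 = {0, 3, 4}  B2 = {0, 2, 4}  B3 = {0, 3, 5}  B4 = {1, 3, 4}
Tree: B1–B2, B1–B3, B1–B4
The largest bag has 3 vertices, giving width 2; this decomposition certifies tw(G) ≤ 2. Conversely, {0, 2, 4} is a clique of size 3, and the vertices of any clique must share a bag in every tree decomposition; so some bag has ≥ 3 vertices and tw(G) ≥ 2. Therefore the treewidth is 2.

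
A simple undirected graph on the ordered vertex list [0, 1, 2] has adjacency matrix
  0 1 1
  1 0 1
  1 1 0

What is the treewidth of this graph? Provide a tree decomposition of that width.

Treewidth 2.
One such decomposition:
Bags: B1 = {0, 1, 2}
Tree: (single bag)

A single bag containing all 3 vertices is trivially a valid decomposition of width 2. On the other hand G contains the 3-clique {0, 1, 2}. A clique must lie in a single bag of any decomposition, so no decomposition can have width below 2. Combining the bounds, tw(G) = 2.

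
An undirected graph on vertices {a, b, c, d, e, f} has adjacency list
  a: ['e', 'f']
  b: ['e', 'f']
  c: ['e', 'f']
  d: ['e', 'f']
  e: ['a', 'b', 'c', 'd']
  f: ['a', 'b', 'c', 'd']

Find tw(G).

A width-2 tree decomposition is:
Bags: B1 = {b, e, f}  B2 = {a, e, f}  B3 = {c, e, f}  B4 = {d, e, f}
Tree: B1–B2, B2–B3, B3–B4
The largest bag has 3 vertices, giving width 2; this decomposition certifies tw(G) ≤ 2. Since b–e–a–f–b is a cycle in G, G is not acyclic. Forests are exactly the graphs of treewidth ≤ 1, so tw(G) ≥ 2. The upper and lower bounds meet at 2, so that is the treewidth.

2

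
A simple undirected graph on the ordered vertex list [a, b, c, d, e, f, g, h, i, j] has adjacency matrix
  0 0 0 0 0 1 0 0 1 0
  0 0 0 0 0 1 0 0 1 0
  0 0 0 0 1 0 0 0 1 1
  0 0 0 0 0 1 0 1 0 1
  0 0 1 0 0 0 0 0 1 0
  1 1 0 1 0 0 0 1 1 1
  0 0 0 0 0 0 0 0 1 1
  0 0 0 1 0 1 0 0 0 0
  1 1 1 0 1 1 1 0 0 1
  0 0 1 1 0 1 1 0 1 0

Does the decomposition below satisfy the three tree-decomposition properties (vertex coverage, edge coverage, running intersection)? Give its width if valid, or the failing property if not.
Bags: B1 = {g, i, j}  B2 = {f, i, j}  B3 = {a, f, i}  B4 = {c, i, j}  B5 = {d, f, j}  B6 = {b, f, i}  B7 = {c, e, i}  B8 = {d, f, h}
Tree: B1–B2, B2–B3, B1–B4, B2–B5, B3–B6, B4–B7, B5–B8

Yes; width 2.

Every vertex of G appears in some bag (union = {a, b, c, d, e, f, g, h, i, j}); every edge is covered by a bag; and for each vertex v the set of bags containing v is connected in the bag tree. The decomposition is therefore valid. The largest bag has 3 vertices, so the width is 2.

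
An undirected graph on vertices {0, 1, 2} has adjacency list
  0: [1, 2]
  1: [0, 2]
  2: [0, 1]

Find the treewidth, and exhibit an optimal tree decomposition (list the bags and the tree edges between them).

Treewidth 2.
One such decomposition:
Bags: B1 = {0, 1, 2}
Tree: (single bag)

With just one bag of size 3, the width is 3 − 1 = 2, so tw(G) ≤ 2. On the other hand G contains the 3-clique {0, 1, 2}. A clique must lie in a single bag of any decomposition, so no decomposition can have width below 2. The upper and lower bounds meet at 2, so that is the treewidth.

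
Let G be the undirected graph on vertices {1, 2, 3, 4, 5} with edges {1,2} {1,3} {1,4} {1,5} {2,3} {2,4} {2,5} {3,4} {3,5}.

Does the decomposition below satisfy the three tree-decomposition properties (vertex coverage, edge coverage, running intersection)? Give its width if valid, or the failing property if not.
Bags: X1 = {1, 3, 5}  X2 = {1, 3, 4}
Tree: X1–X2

No — vertex 2 appears in no bag.

A tree decomposition must satisfy three properties: every vertex lies in some bag; for every edge, both endpoints lie together in some bag; and for every vertex, the bags containing it form a connected subtree. Here vertex 2 appears in no bag, so the decomposition is invalid.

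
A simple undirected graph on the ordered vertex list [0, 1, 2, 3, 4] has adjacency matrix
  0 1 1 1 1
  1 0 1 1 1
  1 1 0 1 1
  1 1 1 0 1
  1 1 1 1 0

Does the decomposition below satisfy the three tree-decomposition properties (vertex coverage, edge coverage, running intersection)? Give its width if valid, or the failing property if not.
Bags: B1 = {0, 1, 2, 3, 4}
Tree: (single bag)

Yes; width 4.

Vertex coverage: the bags together contain {0, 1, 2, 3, 4}, the full vertex set. Edge coverage: each edge of G has both endpoints in at least one bag. Running intersection: for every vertex, the bags containing it form a connected subtree. All three properties hold, so this is a valid tree decomposition of width max|bag| − 1 = 4, and hence tw(G) ≤ 4.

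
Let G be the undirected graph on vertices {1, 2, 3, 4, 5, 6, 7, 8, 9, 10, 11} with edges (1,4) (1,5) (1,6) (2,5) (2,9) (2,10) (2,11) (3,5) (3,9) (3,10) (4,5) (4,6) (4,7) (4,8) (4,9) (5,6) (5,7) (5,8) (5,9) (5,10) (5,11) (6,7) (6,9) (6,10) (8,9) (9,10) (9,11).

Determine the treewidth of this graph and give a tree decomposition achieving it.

Treewidth 3.
One optimal decomposition is:
Bags: B1 = {2, 5, 9, 10}  B2 = {5, 6, 9, 10}  B3 = {4, 5, 6, 9}  B4 = {4, 5, 6, 7}  B5 = {3, 5, 9, 10}  B6 = {2, 5, 9, 11}  B7 = {1, 4, 5, 6}  B8 = {4, 5, 8, 9}
Tree: B1–B2, B2–B3, B3–B4, B2–B5, B1–B6, B3–B7, B3–B8

Every bag has size at most 4, so the width is 4 − 1 = 3 and tw(G) ≤ 3. On the other hand G contains the 4-clique {1, 4, 5, 6}. A clique must lie in a single bag of any decomposition, so no decomposition can have width below 3. Hence tw(G) = 3 exactly.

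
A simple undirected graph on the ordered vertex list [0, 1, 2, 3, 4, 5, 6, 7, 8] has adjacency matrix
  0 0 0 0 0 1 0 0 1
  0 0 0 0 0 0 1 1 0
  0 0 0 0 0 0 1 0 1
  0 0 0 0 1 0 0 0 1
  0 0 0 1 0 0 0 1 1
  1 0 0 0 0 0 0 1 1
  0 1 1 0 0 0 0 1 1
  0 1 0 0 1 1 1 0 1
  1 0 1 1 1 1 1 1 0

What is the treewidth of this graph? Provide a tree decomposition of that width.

Every bag has size at most 3, so the width is 3 − 1 = 2 and tw(G) ≤ 2. On the other hand G contains the 3-clique {0, 5, 8}. A clique must lie in a single bag of any decomposition, so no decomposition can have width below 2. Hence tw(G) = 2 exactly.

Treewidth 2.
One such decomposition:
Bags: B1 = {6, 7, 8}  B2 = {2, 6, 8}  B3 = {5, 7, 8}  B4 = {4, 7, 8}  B5 = {3, 4, 8}  B6 = {1, 6, 7}  B7 = {0, 5, 8}
Tree: B1–B2, B1–B3, B3–B4, B4–B5, B1–B6, B3–B7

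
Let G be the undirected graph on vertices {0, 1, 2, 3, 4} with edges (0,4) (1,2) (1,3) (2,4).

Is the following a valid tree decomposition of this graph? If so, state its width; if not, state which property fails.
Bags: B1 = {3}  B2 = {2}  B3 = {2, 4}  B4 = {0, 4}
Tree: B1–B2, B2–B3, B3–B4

A tree decomposition must satisfy three properties: every vertex lies in some bag; for every edge, both endpoints lie together in some bag; and for every vertex, the bags containing it form a connected subtree. Here vertex 1 appears in no bag, so the decomposition is invalid.

No — vertex 1 appears in no bag.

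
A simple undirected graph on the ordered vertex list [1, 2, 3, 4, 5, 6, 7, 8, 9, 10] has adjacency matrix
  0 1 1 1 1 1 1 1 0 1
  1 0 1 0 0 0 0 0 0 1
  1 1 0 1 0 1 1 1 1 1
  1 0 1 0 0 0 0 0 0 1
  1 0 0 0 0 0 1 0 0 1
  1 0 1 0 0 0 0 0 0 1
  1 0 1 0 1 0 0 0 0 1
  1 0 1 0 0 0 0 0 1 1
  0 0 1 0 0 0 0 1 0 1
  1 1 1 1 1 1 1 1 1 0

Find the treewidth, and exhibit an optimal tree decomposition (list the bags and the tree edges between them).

Treewidth 3.
One such decomposition:
Bags: B1 = {1, 3, 7, 10}  B2 = {1, 2, 3, 10}  B3 = {1, 5, 7, 10}  B4 = {1, 3, 6, 10}  B5 = {1, 3, 4, 10}  B6 = {1, 3, 8, 10}  B7 = {3, 8, 9, 10}
Tree: B1–B2, B1–B3, B2–B4, B1–B5, B4–B6, B6–B7

Each bag holds 4 vertices, so the decomposition has width 3, which upper-bounds the treewidth. Conversely, {1, 2, 3, 10} is a clique of size 4, and the vertices of any clique must share a bag in every tree decomposition; so some bag has ≥ 4 vertices and tw(G) ≥ 3. Combining the bounds, tw(G) = 3.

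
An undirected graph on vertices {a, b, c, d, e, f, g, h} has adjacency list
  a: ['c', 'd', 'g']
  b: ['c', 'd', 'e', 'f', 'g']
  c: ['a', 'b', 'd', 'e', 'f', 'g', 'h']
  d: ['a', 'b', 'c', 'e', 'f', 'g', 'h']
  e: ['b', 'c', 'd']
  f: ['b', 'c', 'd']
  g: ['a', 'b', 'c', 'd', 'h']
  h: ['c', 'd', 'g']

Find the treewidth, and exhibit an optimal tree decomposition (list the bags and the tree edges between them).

Treewidth 3.
One such decomposition:
Bags: B1 = {c, d, g, h}  B2 = {a, c, d, g}  B3 = {b, c, d, g}  B4 = {b, c, d, e}  B5 = {b, c, d, f}
Tree: B1–B2, B2–B3, B3–B4, B4–B5

Each bag holds 4 vertices, so the decomposition has width 3, which upper-bounds the treewidth. On the other hand G contains the 4-clique {c, d, g, h}. A clique must lie in a single bag of any decomposition, so no decomposition can have width below 3. The upper and lower bounds meet at 3, so that is the treewidth.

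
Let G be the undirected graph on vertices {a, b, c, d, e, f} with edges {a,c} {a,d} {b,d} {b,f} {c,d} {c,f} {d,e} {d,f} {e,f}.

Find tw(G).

A width-2 tree decomposition is:
Bags: B1 = {c, d, f}  B2 = {b, d, f}  B3 = {d, e, f}  B4 = {a, c, d}
Tree: B1–B2, B1–B3, B1–B4
Each bag holds 3 vertices, so the decomposition has width 2, which upper-bounds the treewidth. Conversely, {a, c, d} is a clique of size 3, and the vertices of any clique must share a bag in every tree decomposition; so some bag has ≥ 3 vertices and tw(G) ≥ 2. Combining the bounds, tw(G) = 2.

2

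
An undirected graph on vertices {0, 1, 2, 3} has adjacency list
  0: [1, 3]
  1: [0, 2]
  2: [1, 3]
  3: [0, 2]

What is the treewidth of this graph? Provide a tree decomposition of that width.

Every bag has size at most 3, so the width is 3 − 1 = 2 and tw(G) ≤ 2. Since 3–0–1–2–3 is a cycle in G, G is not acyclic. Forests are exactly the graphs of treewidth ≤ 1, so tw(G) ≥ 2. The upper and lower bounds meet at 2, so that is the treewidth.

Treewidth 2.
One optimal decomposition is:
Bags: B1 = {0, 1, 3}  B2 = {1, 2, 3}
Tree: B1–B2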